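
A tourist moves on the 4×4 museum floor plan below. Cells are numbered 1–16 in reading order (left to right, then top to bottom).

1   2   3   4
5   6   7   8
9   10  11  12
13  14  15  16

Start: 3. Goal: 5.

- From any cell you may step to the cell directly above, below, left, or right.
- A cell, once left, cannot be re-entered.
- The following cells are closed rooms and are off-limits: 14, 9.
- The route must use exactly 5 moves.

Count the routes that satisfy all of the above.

3

Need simple routes of exactly 5 moves from 3 to 5 (Manhattan distance 3, so 1 moves are spent on a detour and 1 undoing it).
Enumerating: 3 7 11 10 6 5 | 3 7 6 2 1 5 | 3 4 8 7 6 5.
That gives 3 routes.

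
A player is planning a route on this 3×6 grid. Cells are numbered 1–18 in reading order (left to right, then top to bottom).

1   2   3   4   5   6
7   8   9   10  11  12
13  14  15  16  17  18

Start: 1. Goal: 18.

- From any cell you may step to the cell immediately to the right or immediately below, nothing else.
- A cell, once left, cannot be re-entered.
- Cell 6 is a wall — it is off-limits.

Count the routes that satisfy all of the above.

20

A right/down-only route from 1 to 18 makes exactly 2 down-moves and 5 right-moves in some order.
With no other constraints that would be C(7,2) = 21 routes.
Subtract routes through each blocked cell (inclusion–exclusion for overlaps): − through 6: 1 → 20.
That gives 20 routes.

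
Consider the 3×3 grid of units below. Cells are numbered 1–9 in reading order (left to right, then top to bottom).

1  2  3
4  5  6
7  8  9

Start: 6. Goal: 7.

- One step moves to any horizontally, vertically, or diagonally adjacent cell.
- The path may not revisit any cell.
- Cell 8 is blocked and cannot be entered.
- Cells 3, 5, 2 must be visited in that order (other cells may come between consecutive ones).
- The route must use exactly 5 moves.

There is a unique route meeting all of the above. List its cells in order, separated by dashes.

The waypoints must appear in the order 3, 5, 2, with no cell reused.
Route from 6: up 1 to 3, down-left 1 to 5, up 1 to 2, down-left 1 to 4, down 1 to 7 — 5 moves in all.
Check: order respected (3 at step 1, 5 at step 2, 2 at step 3); 5 moves as required.

6 - 3 - 5 - 2 - 4 - 7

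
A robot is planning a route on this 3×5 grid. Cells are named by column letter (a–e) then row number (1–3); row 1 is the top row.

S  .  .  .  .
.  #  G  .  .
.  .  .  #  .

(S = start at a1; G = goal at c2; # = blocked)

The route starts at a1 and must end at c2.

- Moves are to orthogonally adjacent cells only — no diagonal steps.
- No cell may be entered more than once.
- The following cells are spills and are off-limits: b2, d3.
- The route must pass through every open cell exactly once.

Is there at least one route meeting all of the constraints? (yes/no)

no

Cell e3 has only one open neighbour but is neither the start nor the goal, so a Hamiltonian route would have to both enter and leave it through the same neighbour — impossible without revisiting.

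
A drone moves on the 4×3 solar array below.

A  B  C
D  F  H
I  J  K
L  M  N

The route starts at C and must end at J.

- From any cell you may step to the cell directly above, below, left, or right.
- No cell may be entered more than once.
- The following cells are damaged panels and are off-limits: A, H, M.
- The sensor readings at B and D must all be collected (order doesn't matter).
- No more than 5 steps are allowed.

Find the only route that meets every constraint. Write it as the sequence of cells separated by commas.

C, B, F, D, I, J

Any route must reach B and D and still end at J within 5 moves, so the order of the required stops is forced.
Route from C: left to B, down to F, left to D, down to I, right to J — 5 moves in all.
Check: all required cells visited; 5 ≤ 5 moves.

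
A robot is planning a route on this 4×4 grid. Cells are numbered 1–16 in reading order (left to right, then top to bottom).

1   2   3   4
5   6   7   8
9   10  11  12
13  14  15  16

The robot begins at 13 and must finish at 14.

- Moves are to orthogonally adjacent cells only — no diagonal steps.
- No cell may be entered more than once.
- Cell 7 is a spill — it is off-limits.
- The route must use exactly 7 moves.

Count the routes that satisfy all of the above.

Need simple routes of exactly 7 moves from 13 to 14 (Manhattan distance 1, so 3 moves are spent on a detour and 3 undoing it).
Enumerating: 13 9 5 1 2 6 10 14 | 13 9 5 6 10 11 15 14 | 13 9 10 11 12 16 15 14.
That gives 3 routes.

3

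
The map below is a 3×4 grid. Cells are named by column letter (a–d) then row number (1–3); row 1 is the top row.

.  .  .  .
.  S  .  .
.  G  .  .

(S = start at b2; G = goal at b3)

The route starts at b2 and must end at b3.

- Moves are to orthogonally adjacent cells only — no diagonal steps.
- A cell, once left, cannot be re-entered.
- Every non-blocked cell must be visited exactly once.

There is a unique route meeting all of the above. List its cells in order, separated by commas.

Need to visit all 12 open cells exactly once, starting at b2 and ending at b3.
Cell d1 has only two open neighbours (d2 and c1), so the path must pass straight through it: one of those is the cell it's entered from and the other is where it exits.
Route from b2: right to c2, down to c3, right to d3, 2× up (reaching d1), 3× left (reaching a1), 2× down (reaching a3), right to b3 — 11 moves in all.
Check: all 12 open cells covered.

b2, c2, c3, d3, d2, d1, c1, b1, a1, a2, a3, b3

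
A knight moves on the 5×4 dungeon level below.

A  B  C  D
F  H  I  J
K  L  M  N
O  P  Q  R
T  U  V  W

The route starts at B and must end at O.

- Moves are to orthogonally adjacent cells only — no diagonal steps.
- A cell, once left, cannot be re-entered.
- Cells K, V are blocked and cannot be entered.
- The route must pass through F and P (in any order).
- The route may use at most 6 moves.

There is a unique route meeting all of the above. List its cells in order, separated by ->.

The budget equals the shortest possible length, so every move has to be on a shortest route through the required cells.
Route from B: left to A, down to F, right to H, 2× down (reaching P), left to O — 6 moves in all.
Check: all required cells visited; 6 ≤ 6 moves.

B -> A -> F -> H -> L -> P -> O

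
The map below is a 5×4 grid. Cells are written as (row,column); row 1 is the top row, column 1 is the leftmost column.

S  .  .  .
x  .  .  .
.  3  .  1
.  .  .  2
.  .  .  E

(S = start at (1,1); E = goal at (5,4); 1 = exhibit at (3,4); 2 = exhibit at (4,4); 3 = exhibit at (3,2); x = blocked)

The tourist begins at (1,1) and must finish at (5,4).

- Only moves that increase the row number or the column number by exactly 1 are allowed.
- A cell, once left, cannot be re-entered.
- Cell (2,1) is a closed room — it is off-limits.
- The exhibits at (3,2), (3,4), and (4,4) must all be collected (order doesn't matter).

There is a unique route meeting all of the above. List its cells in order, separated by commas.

Moves only go right or down, so the column and row indices never decrease.
Route from (1,1): right to (1,2), 2× down (reaching (3,2)), 2× right (reaching (3,4)), 2× down (reaching (5,4)) — 7 moves in all.
Check: all required cells visited.

(1,1), (1,2), (2,2), (3,2), (3,3), (3,4), (4,4), (5,4)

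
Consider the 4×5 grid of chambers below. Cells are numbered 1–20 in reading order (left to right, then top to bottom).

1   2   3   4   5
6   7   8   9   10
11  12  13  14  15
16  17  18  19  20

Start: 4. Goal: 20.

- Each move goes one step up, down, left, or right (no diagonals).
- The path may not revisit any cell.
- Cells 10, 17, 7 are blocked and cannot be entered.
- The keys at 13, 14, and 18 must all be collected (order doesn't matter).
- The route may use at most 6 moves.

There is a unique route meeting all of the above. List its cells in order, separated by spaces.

Any route must reach 13, 14, and 18 and still end at 20 within 6 moves, so the order of the required stops is forced.
Route from 4: 2× down (reaching 14), left to 13, down to 18, 2× right (reaching 20) — 6 moves in all.
Check: all required cells visited; 6 ≤ 6 moves.

4 9 14 13 18 19 20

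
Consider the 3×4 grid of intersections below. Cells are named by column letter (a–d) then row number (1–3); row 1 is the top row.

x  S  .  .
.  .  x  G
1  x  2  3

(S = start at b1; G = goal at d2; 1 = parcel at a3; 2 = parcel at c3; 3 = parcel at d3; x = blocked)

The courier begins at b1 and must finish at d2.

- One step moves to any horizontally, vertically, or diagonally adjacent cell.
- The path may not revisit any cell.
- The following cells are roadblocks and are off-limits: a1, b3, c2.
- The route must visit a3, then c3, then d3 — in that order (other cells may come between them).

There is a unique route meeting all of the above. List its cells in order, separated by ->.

b1 -> a2 -> a3 -> b2 -> c3 -> d3 -> d2

The waypoints must appear in the order a3, c3, d3, with no cell reused.
Route from b1: down-left 1 to a2, down 1 to a3, up-right 1 to b2, down-right 1 to c3, right 1 to d3, up 1 to d2 — 6 moves in all.
Check: order respected (1 at step 2, 2 at step 4, 3 at step 5).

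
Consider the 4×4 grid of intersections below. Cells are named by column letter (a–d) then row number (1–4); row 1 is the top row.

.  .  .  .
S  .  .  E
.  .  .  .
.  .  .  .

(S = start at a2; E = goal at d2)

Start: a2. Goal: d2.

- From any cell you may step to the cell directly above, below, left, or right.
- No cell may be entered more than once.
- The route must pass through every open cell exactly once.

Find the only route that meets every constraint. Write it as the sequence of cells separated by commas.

a2, a1, b1, b2, b3, a3, a4, b4, c4, d4, d3, c3, c2, c1, d1, d2

Need to visit all 16 open cells exactly once, starting at a2 and ending at d2.
Cell a1 has only two open neighbours (a2 and b1), so the path must pass straight through it: one of those is the cell it's entered from and the other is where it exits.
Route from a2: up to a1, right to b1, 2× down (reaching b3), left to a3, down to a4, 3× right (reaching d4), up to d3, left to c3, 2× up (reaching c1), right to d1, down to d2 — 15 moves in all.
Check: all 16 open cells covered.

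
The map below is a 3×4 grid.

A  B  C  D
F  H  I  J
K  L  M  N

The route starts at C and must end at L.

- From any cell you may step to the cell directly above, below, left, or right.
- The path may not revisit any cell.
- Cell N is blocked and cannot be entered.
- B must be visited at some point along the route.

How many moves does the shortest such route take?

3

Any route passes through B somewhere between C and L. Summing Manhattan distances along the two legs (C → B → L) gives a lower bound of 1 + 2 = 3 moves.
A route of 3 moves achieves this: C → B → H → L.
Since 3 matches the lower bound, it is optimal.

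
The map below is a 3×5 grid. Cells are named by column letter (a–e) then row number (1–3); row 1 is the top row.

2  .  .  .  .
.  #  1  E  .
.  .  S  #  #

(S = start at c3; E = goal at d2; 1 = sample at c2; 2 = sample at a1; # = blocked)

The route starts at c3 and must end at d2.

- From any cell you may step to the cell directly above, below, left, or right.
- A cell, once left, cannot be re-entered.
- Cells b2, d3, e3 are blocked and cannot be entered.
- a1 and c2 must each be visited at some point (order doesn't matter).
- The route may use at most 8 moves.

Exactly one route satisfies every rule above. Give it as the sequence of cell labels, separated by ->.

The budget equals the shortest possible length, so every move has to be on a shortest route through the required cells.
Route from c3: 2× left (reaching a3), 2× up (reaching a1), 2× right (reaching c1), down to c2, right to d2 — 8 moves in all.
Check: all required cells visited; 8 ≤ 8 moves.

c3 -> b3 -> a3 -> a2 -> a1 -> b1 -> c1 -> c2 -> d2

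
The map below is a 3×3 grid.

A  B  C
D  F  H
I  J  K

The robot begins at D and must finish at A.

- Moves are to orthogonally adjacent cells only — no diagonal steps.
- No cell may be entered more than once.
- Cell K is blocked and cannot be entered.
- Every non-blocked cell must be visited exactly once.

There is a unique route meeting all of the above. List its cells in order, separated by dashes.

D - I - J - F - H - C - B - A

Need to visit all 8 open cells exactly once, starting at D and ending at A.
Cell I has only two open neighbours (D and J), so the path must pass straight through it: one of those is the cell it's entered from and the other is where it exits.
Route from D: down 1 to I, right 1 to J, up 1 to F, right 1 to H, up 1 to C, left 2 to A — 7 moves in all.
Check: all 8 open cells covered.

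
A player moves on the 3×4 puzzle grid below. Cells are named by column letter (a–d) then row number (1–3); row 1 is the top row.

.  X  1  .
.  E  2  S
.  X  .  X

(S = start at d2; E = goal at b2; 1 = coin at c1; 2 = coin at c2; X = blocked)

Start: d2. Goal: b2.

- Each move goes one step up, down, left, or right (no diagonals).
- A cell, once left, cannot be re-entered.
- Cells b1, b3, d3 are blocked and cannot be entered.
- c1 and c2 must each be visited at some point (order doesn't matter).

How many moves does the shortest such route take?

Any route passes through c1 and c2 in some order between d2 and b2. Summing Manhattan distances along each leg and taking the cheapest ordering (d2 → c1 → c2 → b2) gives a lower bound of 2 + 1 + 1 = 4 moves.
A route of 4 moves achieves this: d2 → d1 → c1 → c2 → b2.
Since 4 matches the lower bound, it is optimal.

4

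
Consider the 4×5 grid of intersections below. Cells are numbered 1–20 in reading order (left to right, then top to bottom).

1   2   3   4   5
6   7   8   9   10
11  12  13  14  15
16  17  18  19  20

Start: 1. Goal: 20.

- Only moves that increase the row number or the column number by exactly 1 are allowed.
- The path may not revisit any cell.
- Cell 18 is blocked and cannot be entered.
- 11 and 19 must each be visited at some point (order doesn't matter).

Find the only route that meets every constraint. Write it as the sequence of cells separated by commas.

Moves only go right or down, so the column and row indices never decrease.
Route from 1: down 2 to 11, right 3 to 14, down 1 to 19, right 1 to 20 — 7 moves in all.
Check: all required cells visited.

1, 6, 11, 12, 13, 14, 19, 20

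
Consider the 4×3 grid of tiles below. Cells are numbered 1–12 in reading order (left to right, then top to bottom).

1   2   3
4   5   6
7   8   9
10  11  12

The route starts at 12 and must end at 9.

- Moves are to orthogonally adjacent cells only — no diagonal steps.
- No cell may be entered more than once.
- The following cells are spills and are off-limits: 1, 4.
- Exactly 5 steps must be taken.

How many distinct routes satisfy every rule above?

2

Need simple routes of exactly 5 moves from 12 to 9 (Manhattan distance 1, so 2 moves are spent on a detour and 2 undoing it).
Enumerating: 12 11 8 5 6 9 | 12 11 10 7 8 9.
That gives 2 routes.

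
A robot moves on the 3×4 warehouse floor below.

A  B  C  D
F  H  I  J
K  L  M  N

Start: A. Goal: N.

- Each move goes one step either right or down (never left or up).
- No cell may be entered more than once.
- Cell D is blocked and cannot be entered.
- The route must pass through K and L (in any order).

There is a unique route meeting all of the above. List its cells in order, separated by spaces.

Moves only go right or down, so the column and row indices never decrease.
Route from A: 2× down (reaching K), 3× right (reaching N) — 5 moves in all.
Check: all required cells visited.

A F K L M N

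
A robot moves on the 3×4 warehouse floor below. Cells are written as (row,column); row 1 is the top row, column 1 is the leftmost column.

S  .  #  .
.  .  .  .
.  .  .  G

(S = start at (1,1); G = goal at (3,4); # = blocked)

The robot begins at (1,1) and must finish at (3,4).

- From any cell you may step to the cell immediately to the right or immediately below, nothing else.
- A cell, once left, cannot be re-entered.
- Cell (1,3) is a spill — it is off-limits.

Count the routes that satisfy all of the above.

A right/down-only route from (1,1) to (3,4) makes exactly 2 down-moves and 3 right-moves in some order.
With no other constraints that would be C(5,2) = 10 routes.
Subtract routes through each blocked cell (inclusion–exclusion for overlaps): − through (1,3): 3 → 7.
That gives 7 routes.

7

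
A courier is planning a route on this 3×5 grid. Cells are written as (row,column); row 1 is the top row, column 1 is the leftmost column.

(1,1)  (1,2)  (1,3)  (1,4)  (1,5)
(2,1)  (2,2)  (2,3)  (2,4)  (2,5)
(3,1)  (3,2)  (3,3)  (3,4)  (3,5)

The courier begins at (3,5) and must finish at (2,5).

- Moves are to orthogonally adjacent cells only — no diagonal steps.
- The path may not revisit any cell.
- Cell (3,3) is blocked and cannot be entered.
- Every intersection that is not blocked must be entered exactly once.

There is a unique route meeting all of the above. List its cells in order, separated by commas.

Need to visit all 14 open cells exactly once, starting at (3,5) and ending at (2,5).
Cell (3,2) has only two open neighbours ((2,2) and (3,1)), so the path must pass straight through it: one of those is the cell it's entered from and the other is where it exits.
Route from (3,5): left 1 to (3,4), up 1 to (2,4), left 2 to (2,2), down 1 to (3,2), left 1 to (3,1), up 2 to (1,1), right 4 to (1,5), down 1 to (2,5) — 13 moves in all.
Check: all 14 open cells covered.

(3,5), (3,4), (2,4), (2,3), (2,2), (3,2), (3,1), (2,1), (1,1), (1,2), (1,3), (1,4), (1,5), (2,5)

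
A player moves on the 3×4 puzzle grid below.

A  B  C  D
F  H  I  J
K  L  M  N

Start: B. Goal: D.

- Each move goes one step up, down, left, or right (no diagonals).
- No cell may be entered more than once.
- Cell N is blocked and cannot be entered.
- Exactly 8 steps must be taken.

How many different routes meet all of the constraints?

Need simple routes of exactly 8 moves from B to D (Manhattan distance 2, so 3 moves are spent on a detour and 3 undoing it).
Enumerating: B H F K L M I C D | B H F K L M I J D | B A F K L H I C D | B A F K L H I J D | B A F K L M I C D | B A F K L M I J D | B A F H L M I C D | B A F H L M I J D.
That gives 8 routes.

8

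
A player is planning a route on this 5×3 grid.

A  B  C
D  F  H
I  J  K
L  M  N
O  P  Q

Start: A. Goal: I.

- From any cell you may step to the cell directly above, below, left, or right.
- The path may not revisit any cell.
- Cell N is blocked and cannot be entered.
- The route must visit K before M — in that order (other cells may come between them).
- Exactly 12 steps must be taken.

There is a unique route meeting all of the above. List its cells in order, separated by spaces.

The waypoints must appear in the order K, M, with no cell reused.
Route from A: down to D, right to F, up to B, right to C, 2× down (reaching K), left to J, 2× down (reaching P), left to O, 2× up (reaching I) — 12 moves in all.
Check: order respected (K at step 6, M at step 8); 12 moves as required.

A D F B C H K J M P O L I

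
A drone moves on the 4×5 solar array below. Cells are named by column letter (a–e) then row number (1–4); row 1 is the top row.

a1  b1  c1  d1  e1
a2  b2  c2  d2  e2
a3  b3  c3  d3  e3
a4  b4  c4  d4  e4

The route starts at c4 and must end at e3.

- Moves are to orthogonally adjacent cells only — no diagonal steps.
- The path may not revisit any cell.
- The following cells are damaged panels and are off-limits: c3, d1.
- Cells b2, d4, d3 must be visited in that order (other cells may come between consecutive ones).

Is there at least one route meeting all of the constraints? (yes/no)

Ignoring the required order, 12 revisit-free routes from c4 to e3 pass through all of b2, d4, and d3; the waypoint orders that occur are b2 → d3 → d4 (12) — never b2 → d4 → d3.

no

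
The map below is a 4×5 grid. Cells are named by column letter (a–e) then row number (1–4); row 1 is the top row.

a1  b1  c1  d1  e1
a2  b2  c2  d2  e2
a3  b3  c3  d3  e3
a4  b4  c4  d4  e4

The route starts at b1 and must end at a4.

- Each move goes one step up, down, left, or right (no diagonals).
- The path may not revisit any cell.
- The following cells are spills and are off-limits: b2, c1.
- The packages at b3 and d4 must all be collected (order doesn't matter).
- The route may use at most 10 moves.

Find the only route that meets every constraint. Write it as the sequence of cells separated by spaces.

b1 a1 a2 a3 b3 c3 d3 d4 c4 b4 a4

The budget equals the shortest possible length, so every move has to be on a shortest route through the required cells.
Route from b1: left 1 to a1, down 2 to a3, right 3 to d3, down 1 to d4, left 3 to a4 — 10 moves in all.
Check: all required cells visited; 10 ≤ 10 moves.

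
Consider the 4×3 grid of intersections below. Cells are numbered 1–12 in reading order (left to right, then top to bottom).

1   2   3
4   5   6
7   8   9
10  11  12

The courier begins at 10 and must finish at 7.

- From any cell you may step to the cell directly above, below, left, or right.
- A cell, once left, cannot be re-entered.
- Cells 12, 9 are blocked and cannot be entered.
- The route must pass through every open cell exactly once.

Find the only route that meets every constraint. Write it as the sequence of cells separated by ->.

Need to visit all 10 open cells exactly once, starting at 10 and ending at 7.
Route from 10: right 1 to 11, up 2 to 5, right 1 to 6, up 1 to 3, left 2 to 1, down 2 to 7 — 9 moves in all.
Check: all 10 open cells covered.

10 -> 11 -> 8 -> 5 -> 6 -> 3 -> 2 -> 1 -> 4 -> 7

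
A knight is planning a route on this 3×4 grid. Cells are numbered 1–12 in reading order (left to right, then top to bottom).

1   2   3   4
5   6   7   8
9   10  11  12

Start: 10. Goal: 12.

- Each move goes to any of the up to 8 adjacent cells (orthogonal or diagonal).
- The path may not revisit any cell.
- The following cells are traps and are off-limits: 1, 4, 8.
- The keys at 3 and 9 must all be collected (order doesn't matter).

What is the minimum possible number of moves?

Any route passes through 3 and 9 in some order between 10 and 12. Summing Chebyshev distances along each leg and taking the cheapest ordering (10 → 9 → 3 → 12) gives a lower bound of 1 + 2 + 2 = 5 moves.
A route of 5 moves achieves this: 10 → 9 → 6 → 3 → 7 → 12.
Since 5 matches the lower bound, it is optimal.

5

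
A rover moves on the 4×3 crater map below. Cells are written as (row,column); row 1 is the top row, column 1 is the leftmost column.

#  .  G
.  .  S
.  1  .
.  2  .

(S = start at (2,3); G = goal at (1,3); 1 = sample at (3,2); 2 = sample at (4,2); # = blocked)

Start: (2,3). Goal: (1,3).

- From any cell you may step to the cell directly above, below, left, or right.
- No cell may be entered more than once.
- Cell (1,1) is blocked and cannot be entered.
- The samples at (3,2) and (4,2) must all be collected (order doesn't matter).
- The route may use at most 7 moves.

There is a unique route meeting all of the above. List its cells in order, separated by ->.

(2,3) -> (3,3) -> (4,3) -> (4,2) -> (3,2) -> (2,2) -> (1,2) -> (1,3)

Any route must reach (3,2) and (4,2) and still end at (1,3) within 7 moves, so the order of the required stops is forced.
Route from (2,3): down 2 to (4,3), left 1 to (4,2), up 3 to (1,2), right 1 to (1,3) — 7 moves in all.
Check: all required cells visited; 7 ≤ 7 moves.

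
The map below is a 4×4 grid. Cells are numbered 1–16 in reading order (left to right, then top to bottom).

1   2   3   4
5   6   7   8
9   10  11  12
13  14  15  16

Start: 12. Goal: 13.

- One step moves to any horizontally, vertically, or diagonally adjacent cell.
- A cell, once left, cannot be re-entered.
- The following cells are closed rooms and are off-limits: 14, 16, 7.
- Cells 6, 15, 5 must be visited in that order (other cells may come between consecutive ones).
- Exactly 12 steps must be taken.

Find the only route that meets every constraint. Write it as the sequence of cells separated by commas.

The waypoints must appear in the order 6, 15, 5, with no cell reused.
Route from 12: up 2 to 4, left 3 to 1, down-right 2 to 11, down 1 to 15, up-left 2 to 5, down 2 to 13 — 12 moves in all.
Check: order respected (6 at step 6, 15 at step 8, 5 at step 10); 12 moves as required.

12, 8, 4, 3, 2, 1, 6, 11, 15, 10, 5, 9, 13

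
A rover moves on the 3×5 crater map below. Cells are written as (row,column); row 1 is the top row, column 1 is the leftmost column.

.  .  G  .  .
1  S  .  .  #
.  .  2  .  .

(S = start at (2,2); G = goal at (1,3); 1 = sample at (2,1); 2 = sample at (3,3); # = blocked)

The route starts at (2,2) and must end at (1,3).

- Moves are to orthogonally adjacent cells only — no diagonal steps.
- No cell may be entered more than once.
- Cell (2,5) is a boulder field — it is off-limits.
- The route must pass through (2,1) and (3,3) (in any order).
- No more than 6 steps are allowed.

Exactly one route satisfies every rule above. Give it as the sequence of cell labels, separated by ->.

(2,2) -> (2,1) -> (3,1) -> (3,2) -> (3,3) -> (2,3) -> (1,3)

The budget equals the shortest possible length, so every move has to be on a shortest route through the required cells.
Route from (2,2): left to (2,1), down to (3,1), 2× right (reaching (3,3)), 2× up (reaching (1,3)) — 6 moves in all.
Check: all required cells visited; 6 ≤ 6 moves.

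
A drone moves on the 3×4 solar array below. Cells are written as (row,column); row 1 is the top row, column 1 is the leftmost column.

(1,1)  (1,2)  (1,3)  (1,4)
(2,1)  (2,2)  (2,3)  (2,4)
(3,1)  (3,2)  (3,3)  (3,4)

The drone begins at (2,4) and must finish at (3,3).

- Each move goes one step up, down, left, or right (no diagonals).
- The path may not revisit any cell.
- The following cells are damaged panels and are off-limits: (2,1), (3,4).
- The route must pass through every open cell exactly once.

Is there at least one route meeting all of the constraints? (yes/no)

no

Cell (1,1) has only one open neighbour but is neither the start nor the goal, so a Hamiltonian route would have to both enter and leave it through the same neighbour — impossible without revisiting.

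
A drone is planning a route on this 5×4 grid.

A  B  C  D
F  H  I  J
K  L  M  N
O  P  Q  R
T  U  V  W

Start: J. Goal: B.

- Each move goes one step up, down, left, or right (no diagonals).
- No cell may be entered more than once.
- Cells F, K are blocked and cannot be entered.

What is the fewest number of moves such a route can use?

3

The Manhattan distance from J to B is |2−1| + |4−2| = 3, so at least 3 moves are needed.
A route of 3 moves achieves this: J → D → C → B.
Since 3 matches the lower bound, it is optimal.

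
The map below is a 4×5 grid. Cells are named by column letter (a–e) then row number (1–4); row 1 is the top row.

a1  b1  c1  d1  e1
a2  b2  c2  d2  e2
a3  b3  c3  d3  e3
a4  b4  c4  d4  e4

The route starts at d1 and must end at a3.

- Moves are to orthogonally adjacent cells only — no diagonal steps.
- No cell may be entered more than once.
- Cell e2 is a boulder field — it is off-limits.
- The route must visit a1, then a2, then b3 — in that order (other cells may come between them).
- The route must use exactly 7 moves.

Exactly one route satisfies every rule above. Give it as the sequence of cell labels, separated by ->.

The waypoints must appear in the order a1, a2, b3, with no cell reused.
Route from d1: left 3 to a1, down 1 to a2, right 1 to b2, down 1 to b3, left 1 to a3 — 7 moves in all.
Check: order respected (a1 at step 3, a2 at step 4, b3 at step 6); 7 moves as required.

d1 -> c1 -> b1 -> a1 -> a2 -> b2 -> b3 -> a3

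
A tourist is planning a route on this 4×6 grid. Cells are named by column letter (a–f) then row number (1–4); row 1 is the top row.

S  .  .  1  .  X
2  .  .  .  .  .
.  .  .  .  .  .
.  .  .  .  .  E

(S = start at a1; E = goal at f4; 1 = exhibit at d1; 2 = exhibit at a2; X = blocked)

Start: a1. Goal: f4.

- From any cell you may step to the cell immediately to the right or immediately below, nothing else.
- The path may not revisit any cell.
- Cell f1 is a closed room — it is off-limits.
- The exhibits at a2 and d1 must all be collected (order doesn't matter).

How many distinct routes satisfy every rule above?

A right/down-only route from a1 to f4 makes exactly 3 down-moves and 5 right-moves in some order.
With no other constraints that would be C(8,3) = 56 routes.
a2 is below but to the left of d1: going d1 → a2 would need a leftward move and a2 → d1 an upward move, so no right/down-only route can visit both required cells.
No route satisfies every constraint, so the count is 0.

0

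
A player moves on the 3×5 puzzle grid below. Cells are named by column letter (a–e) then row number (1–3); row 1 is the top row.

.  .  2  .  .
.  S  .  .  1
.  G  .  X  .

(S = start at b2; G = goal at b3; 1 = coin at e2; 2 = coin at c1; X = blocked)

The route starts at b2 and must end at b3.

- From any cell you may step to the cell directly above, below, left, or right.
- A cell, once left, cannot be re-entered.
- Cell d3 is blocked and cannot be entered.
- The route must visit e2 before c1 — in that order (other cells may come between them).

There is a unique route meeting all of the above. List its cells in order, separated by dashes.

The waypoints must appear in the order e2, c1, with no cell reused.
Route from b2: 3× right (reaching e2), up to e1, 4× left (reaching a1), 2× down (reaching a3), right to b3 — 11 moves in all.
Check: order respected (1 at step 3, 2 at step 6).

b2 - c2 - d2 - e2 - e1 - d1 - c1 - b1 - a1 - a2 - a3 - b3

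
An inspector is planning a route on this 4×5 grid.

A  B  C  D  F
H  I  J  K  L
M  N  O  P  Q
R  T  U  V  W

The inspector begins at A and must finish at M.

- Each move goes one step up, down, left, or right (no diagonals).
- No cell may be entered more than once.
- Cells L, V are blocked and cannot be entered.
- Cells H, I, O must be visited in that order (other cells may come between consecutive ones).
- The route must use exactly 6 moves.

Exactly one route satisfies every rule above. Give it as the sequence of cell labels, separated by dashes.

The waypoints must appear in the order H, I, O, with no cell reused.
Route from A: down 1 to H, right 2 to J, down 1 to O, left 2 to M — 6 moves in all.
Check: order respected (H at step 1, I at step 2, O at step 4); 6 moves as required.

A - H - I - J - O - N - M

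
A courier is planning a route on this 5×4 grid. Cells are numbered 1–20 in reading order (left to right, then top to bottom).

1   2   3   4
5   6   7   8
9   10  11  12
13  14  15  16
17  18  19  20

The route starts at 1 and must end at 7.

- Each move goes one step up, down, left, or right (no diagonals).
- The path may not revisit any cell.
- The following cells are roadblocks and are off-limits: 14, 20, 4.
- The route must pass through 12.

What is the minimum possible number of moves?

7

Any route passes through 12 somewhere between 1 and 7. Summing Manhattan distances along the two legs (1 → 12 → 7) gives a lower bound of 5 + 2 = 7 moves.
A route of 7 moves achieves this: 1 → 5 → 9 → 10 → 11 → 12 → 8 → 7.
Since 7 matches the lower bound, it is optimal.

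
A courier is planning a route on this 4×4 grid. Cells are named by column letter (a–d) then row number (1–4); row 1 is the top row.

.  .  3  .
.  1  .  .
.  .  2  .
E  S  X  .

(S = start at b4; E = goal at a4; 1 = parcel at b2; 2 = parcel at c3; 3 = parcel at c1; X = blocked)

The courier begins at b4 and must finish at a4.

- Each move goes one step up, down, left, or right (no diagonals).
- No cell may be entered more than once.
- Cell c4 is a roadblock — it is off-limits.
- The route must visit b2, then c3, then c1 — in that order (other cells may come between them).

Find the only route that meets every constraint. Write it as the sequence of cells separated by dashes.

b4 - b3 - b2 - c2 - c3 - d3 - d2 - d1 - c1 - b1 - a1 - a2 - a3 - a4

The waypoints must appear in the order b2, c3, c1, with no cell reused.
Route from b4: 2× up (reaching b2), right to c2, down to c3, right to d3, 2× up (reaching d1), 3× left (reaching a1), 3× down (reaching a4) — 13 moves in all.
Check: order respected (1 at step 2, 2 at step 4, 3 at step 8).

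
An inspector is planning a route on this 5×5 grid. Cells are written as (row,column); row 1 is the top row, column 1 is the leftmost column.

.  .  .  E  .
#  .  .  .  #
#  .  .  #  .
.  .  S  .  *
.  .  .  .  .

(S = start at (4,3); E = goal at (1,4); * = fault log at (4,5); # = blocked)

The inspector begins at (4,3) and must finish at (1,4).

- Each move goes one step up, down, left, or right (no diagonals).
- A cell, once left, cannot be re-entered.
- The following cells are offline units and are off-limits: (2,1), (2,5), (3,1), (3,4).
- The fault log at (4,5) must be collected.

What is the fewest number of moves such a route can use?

Any route passes through (4,5) somewhere between (4,3) and (1,4). Summing Manhattan distances along the two legs ((4,3) → (4,5) → (1,4)) gives a lower bound of 2 + 4 = 6 moves.
That bound ignores the blocked cells. Measuring each leg by the fewest moves that actually steer around them ((4,3)→(4,5): 2; (4,5)→(1,4): 6) raises the lower bound to 8.
The shortest route satisfying every rule uses 12 moves: (4,3) → (4,4) → (4,5) → (5,5) → (5,4) → (5,3) → (5,2) → (4,2) → (3,2) → (2,2) → (1,2) → (1,3) → (1,4).
The no-revisit rule (legs can't share cells) pushes the minimum above the 8-move bound; an exhaustive check rules out every length from 8 to 11 (on a 4-connected grid the length of any start-to-goal walk has the same parity as the Manhattan bound, so only lengths 8, 10, 12, … need checking), leaving 12 as the minimum.

12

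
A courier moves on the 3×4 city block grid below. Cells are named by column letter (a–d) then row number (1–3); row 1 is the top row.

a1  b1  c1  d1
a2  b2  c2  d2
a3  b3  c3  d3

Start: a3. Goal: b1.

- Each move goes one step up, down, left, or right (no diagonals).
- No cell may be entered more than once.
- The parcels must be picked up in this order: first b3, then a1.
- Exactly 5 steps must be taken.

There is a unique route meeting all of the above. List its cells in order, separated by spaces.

a3 b3 b2 a2 a1 b1

The waypoints must appear in the order b3, a1, with no cell reused.
Route from a3: right to b3, up to b2, left to a2, up to a1, right to b1 — 5 moves in all.
Check: order respected (b3 at step 1, a1 at step 4); 5 moves as required.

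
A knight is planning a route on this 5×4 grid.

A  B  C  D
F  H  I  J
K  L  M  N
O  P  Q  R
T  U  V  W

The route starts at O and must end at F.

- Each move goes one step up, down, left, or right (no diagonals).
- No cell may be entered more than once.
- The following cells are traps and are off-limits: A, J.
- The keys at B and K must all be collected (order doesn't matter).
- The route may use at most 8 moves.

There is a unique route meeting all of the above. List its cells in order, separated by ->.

The 8-move cap with required stops at B, K leaves no slack for detours.
Route from O: up to K, 2× right (reaching M), 2× up (reaching C), left to B, down to H, left to F — 8 moves in all.
Check: all required cells visited; 8 ≤ 8 moves.

O -> K -> L -> M -> I -> C -> B -> H -> F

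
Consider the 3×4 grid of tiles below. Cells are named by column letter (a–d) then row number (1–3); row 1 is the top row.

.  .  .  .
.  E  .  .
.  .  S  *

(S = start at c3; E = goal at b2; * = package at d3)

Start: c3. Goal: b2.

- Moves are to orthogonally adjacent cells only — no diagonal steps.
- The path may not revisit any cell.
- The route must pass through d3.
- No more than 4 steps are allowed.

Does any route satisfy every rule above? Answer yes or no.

One route that works: c3 → d3 → d2 → c2 → b2.

yes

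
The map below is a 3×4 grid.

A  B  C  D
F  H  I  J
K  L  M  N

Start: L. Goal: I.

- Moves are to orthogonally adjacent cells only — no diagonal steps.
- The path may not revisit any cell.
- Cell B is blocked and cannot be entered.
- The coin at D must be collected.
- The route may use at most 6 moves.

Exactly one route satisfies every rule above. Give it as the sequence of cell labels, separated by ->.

Any route must reach D and still end at I within 6 moves, so the order of the required stops is forced.
Route from L: right 2 to N, up 2 to D, left 1 to C, down 1 to I — 6 moves in all.
Check: all required cells visited; 6 ≤ 6 moves.

L -> M -> N -> J -> D -> C -> I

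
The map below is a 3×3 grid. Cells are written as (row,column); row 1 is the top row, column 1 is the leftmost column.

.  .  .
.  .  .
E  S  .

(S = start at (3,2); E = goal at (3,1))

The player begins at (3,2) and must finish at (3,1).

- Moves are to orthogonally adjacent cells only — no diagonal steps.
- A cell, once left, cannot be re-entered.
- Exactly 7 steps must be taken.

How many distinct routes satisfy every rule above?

4

Need simple routes of exactly 7 moves from (3,2) to (3,1) (Manhattan distance 1, so 3 moves are spent on a detour and 3 undoing it).
Enumerating: (3,2) (2,2) (2,3) (1,3) (1,2) (1,1) (2,1) (3,1) | (3,2) (3,3) (2,3) (1,3) (1,2) (2,2) (2,1) (3,1) | (3,2) (3,3) (2,3) (1,3) (1,2) (1,1) (2,1) (3,1) | (3,2) (3,3) (2,3) (2,2) (1,2) (1,1) (2,1) (3,1).
That gives 4 routes.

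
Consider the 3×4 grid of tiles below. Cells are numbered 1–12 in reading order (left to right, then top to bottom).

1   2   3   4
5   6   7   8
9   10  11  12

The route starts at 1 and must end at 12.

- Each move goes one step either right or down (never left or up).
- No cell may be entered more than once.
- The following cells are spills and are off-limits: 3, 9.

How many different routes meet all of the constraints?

A right/down-only route from 1 to 12 makes exactly 2 down-moves and 3 right-moves in some order.
With no other constraints that would be C(5,2) = 10 routes.
Subtract routes through each blocked cell (inclusion–exclusion for overlaps): − through 3: 3 − through 9: 1 → 6.
That gives 6 routes.

6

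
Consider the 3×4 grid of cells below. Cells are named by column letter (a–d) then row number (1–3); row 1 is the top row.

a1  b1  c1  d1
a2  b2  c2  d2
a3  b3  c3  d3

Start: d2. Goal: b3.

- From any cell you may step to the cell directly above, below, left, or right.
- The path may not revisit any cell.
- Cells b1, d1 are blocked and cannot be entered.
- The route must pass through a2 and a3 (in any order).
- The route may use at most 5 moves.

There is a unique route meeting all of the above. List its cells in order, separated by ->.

The budget equals the shortest possible length, so every move has to be on a shortest route through the required cells.
Route from d2: left 3 to a2, down 1 to a3, right 1 to b3 — 5 moves in all.
Check: all required cells visited; 5 ≤ 5 moves.

d2 -> c2 -> b2 -> a2 -> a3 -> b3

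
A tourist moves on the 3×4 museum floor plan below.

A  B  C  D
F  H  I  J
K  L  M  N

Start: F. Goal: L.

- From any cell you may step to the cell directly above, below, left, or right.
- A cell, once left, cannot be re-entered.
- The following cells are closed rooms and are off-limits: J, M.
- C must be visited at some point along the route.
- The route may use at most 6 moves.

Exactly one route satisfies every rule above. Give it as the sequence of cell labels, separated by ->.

Any route must reach C and still end at L within 6 moves, so the order of the required stops is forced.
Route from F: up to A, 2× right (reaching C), down to I, left to H, down to L — 6 moves in all.
Check: all required cells visited; 6 ≤ 6 moves.

F -> A -> B -> C -> I -> H -> L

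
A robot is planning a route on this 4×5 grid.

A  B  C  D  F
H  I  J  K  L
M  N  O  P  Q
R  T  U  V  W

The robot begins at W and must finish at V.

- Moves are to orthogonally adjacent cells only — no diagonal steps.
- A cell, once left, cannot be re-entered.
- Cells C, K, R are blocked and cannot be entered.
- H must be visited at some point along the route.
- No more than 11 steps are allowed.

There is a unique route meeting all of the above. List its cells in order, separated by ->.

The 11-move cap with required stops at H leaves no slack for detours.
Route from W: up to Q, 2× left (reaching O), up to J, 2× left (reaching H), down to M, right to N, down to T, 2× right (reaching V) — 11 moves in all.
Check: all required cells visited; 11 ≤ 11 moves.

W -> Q -> P -> O -> J -> I -> H -> M -> N -> T -> U -> V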